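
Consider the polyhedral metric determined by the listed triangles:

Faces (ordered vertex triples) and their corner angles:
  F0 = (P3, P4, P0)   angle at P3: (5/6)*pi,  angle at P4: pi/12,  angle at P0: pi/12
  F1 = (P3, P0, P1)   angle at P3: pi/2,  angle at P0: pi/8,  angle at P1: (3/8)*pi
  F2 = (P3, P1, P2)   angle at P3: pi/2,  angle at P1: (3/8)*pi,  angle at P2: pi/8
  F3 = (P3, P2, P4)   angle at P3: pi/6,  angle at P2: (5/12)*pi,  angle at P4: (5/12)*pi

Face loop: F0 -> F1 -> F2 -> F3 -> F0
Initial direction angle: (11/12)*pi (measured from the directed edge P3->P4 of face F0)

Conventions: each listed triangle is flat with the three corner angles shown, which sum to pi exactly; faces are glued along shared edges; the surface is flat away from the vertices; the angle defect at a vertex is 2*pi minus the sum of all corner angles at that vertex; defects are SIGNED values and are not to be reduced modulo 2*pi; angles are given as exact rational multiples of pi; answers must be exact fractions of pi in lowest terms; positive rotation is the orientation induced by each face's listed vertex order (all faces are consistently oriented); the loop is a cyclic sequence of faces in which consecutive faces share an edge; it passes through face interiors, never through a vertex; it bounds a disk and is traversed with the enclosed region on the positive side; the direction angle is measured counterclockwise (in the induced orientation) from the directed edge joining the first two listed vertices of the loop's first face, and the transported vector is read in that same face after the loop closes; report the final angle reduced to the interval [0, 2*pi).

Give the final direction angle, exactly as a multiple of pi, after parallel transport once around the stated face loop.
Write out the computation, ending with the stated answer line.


enclosed vertex P3: corner angles sum to 2*pi, defect = 2*pi - 2*pi = 0
the rotation equals the total enclosed defect, so the final angle is initial + defects (mod 2*pi)
final angle = (11/12)*pi + 0 = (11/12)*pi (mod 2*pi)

Answer: final direction angle = (11/12)*pi


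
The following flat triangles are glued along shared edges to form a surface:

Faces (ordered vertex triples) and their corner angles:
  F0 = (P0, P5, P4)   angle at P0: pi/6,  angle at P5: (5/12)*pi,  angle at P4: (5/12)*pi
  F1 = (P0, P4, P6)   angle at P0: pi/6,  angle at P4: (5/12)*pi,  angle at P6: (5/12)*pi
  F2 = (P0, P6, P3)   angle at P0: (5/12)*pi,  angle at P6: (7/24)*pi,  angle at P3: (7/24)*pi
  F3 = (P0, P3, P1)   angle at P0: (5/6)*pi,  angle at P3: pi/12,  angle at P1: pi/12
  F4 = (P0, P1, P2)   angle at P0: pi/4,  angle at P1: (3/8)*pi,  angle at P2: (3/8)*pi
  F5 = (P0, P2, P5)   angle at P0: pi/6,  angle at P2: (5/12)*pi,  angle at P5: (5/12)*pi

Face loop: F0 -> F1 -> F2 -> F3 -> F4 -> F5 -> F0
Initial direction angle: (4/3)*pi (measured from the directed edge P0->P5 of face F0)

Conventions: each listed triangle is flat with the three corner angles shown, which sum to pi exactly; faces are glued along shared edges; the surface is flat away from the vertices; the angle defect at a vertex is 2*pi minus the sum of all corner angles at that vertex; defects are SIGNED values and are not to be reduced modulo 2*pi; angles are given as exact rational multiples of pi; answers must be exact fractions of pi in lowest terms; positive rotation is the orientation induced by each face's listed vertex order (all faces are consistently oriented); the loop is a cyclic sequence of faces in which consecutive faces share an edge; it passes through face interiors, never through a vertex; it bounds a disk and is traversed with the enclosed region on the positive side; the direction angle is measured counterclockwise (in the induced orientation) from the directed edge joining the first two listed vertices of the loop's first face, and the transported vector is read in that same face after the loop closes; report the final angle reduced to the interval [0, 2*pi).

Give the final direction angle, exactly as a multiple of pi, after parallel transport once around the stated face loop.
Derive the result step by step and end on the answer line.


enclosed vertex P0: corner angles sum to 2*pi, defect = 2*pi - 2*pi = 0
the final direction is the initial angle plus the enclosed defects, taken mod 2*pi in the induced orientation
final angle = (4/3)*pi + 0 = (4/3)*pi (mod 2*pi)

Answer: final direction angle = (4/3)*pi


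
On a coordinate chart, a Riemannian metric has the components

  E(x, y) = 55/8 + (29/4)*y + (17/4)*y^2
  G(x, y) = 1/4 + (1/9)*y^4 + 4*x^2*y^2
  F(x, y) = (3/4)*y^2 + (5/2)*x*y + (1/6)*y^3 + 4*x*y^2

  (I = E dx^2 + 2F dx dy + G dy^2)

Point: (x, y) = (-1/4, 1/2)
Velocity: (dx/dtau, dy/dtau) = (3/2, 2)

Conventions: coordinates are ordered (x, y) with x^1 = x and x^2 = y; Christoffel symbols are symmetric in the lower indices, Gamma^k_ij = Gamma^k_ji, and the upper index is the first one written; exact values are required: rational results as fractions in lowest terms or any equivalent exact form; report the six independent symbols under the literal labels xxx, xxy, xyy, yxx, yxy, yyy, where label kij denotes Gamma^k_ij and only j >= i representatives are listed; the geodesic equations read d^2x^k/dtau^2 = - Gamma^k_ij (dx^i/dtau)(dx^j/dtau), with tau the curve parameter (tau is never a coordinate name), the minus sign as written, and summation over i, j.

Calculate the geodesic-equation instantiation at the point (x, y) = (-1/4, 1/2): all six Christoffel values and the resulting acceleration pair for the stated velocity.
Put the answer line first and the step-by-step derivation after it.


Answer: Gamma_xxx = -2856/8221, Gamma_xxy = 4028/8221, Gamma_xyy = -730/24663, Gamma_yxx = -93240/8221, Gamma_yxy = -1968/8221, Gamma_yyy = 3662/8221; accelerations (d^2x/dtau^2, d^2y/dtau^2) = (-50306/24663, 206950/8221)

E = 185/16, F = -17/48, G = 23/72 at the point
E_x = 0, E_y = 23/2, F_x = 9/4, F_y = -3/4, G_x = -1/2, G_y = 11/36
EG - F^2 = 8221/2304;  g^inv = (2304/8221) * [[23/72, 17/48], [17/48, 185/16]]
first-kind symbols [ij,l] = (1/2)(d_i g_jl + d_j g_il - d_l g_ij): [xx,x] = E_x/2 = 0, [xx,y] = F_x - E_y/2 = -7/2, [xy,x] = E_y/2 = 23/4, [xy,y] = G_x/2 = -1/4, [yy,x] = F_y - G_x/2 = -1/2, [yy,y] = G_y/2 = 11/72
Gamma^x_ij = (G*[ij,x] - F*[ij,y])/(EG - F^2), Gamma^y_ij = (E*[ij,y] - F*[ij,x])/(EG - F^2)
Gamma_xxx = -2856/8221, Gamma_xxy = 4028/8221, Gamma_xyy = -730/24663, Gamma_yxx = -93240/8221, Gamma_yxy = -1968/8221, Gamma_yyy = 3662/8221
d^2x/dtau^2 = -(Gamma_xxx*(3/2)^2 + 2*Gamma_xxy*(3/2)*(2) + Gamma_xyy*(2)^2) = -50306/24663
d^2y/dtau^2 = -(Gamma_yxx*(3/2)^2 + 2*Gamma_yxy*(3/2)*(2) + Gamma_yyy*(2)^2) = 206950/8221


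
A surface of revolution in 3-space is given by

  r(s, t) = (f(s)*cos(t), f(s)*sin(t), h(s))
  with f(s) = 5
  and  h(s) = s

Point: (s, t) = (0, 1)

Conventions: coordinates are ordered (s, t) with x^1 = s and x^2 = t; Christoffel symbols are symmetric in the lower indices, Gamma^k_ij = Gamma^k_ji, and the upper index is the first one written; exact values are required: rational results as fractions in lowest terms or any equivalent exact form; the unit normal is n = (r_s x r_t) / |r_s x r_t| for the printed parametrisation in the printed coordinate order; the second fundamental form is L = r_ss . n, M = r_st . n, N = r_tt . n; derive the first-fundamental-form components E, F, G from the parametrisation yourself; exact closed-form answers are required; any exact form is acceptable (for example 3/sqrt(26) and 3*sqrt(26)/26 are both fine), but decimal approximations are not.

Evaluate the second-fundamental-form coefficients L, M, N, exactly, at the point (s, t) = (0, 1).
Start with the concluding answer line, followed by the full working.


Answer: L = 0, M = 0, N = 5

f = 5, f' = 0, f'' = 0, h' = 1, h'' = 0
E = 1, F = 0, G = 25; answer radicand W^2 = 1
unnormalised second-form numerators: l = 0, m = 0, n = 5; L = l/sqrt(1), and similarly M = m/sqrt(W^2), N = n/sqrt(W^2)


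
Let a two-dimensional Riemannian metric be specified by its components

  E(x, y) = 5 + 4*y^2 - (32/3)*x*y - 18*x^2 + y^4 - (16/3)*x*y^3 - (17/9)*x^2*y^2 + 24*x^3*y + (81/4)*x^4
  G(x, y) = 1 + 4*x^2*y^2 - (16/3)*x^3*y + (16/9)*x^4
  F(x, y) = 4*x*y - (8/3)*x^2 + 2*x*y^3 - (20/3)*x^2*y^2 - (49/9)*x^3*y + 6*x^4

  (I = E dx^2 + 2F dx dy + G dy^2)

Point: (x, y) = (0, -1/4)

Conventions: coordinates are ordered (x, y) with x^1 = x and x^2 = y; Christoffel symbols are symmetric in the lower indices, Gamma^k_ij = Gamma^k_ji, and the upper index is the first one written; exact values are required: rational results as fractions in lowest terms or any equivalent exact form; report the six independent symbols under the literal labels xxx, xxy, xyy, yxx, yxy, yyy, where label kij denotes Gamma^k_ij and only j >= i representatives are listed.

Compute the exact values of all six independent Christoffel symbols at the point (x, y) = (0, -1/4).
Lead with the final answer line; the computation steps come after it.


Answer: Gamma_xxx = 352/1345, Gamma_xxy = -264/1345, Gamma_xyy = 0, Gamma_yxx = 0, Gamma_yxy = 0, Gamma_yyy = 0

E = 1345/256, F = 0, G = 1 at the point
E_x = 11/4, E_y = -33/16, F_x = -33/32, F_y = 0, G_x = 0, G_y = 0
EG - F^2 = 1345/256;  g^inv = (256/1345) * [[1, 0], [0, 1345/256]]
first-kind symbols [ij,l] = (1/2)(d_i g_jl + d_j g_il - d_l g_ij): [xx,x] = E_x/2 = 11/8, [xx,y] = F_x - E_y/2 = 0, [xy,x] = E_y/2 = -33/32, [xy,y] = G_x/2 = 0, [yy,x] = F_y - G_x/2 = 0, [yy,y] = G_y/2 = 0
Gamma^x_ij = (G*[ij,x] - F*[ij,y])/(EG - F^2), Gamma^y_ij = (E*[ij,y] - F*[ij,x])/(EG - F^2)


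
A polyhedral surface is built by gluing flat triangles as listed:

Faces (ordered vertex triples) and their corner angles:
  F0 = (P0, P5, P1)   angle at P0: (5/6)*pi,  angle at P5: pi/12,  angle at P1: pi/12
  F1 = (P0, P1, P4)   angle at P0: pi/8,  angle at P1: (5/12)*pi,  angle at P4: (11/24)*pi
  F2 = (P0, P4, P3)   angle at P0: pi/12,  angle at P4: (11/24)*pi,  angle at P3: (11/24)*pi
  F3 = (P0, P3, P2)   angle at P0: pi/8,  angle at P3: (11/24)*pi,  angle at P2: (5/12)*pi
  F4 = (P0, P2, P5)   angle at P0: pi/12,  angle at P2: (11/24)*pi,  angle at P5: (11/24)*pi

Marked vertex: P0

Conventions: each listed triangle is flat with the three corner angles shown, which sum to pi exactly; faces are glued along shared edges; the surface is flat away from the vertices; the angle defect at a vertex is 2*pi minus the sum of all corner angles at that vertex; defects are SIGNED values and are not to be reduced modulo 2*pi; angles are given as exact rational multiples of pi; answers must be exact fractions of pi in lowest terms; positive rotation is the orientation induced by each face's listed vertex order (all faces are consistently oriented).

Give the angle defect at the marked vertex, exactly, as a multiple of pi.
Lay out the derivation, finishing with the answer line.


Sum of corner angles at P0: (5/4)*pi
defect = 2*pi - (5/4)*pi

Answer: defect(P0) = (3/4)*pi


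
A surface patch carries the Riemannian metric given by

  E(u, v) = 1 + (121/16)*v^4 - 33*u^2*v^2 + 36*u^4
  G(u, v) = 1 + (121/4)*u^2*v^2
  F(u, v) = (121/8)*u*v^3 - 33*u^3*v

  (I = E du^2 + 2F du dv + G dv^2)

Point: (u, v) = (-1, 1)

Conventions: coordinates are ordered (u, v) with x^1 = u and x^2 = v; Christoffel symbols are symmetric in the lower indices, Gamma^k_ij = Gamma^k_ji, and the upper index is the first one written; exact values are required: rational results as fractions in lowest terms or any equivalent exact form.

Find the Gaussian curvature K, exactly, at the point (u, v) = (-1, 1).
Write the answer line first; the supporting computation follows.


Answer: K = -24640/447561

E = 185/16, F = 143/8, G = 125/4, EG - F^2 = 669/16 at the point
E_u = -78, E_v = -143/4, F_u = -671/8, F_v = -99/8, G_u = -121/2, G_v = 121/2
E_vv = 99/4, F_uv = -429/8, G_uu = 121/2
The intrinsic route: Brioschi's K = (det M1 - det M2)/(EG - F^2)^2.
M1 = [[-E_vv/2 + F_uv - G_uu/2, E_u/2, F_u - E_v/2], [F_v - G_u/2, E, F], [G_v/2, F, G]] = [[-385/4, -39, -66], [143/8, 185/16, 143/8], [121/4, 143/8, 125/4]]; det M1 = -85173/64
M2 = [[0, E_v/2, G_u/2], [E_v/2, E, F], [G_u/2, F, G]] = [[0, -143/8, -121/4], [-143/8, 185/16, 143/8], [-121/4, 143/8, 125/4]]; det M2 = -79013/64
det M1 - det M2 = -385/4; K = -385/4 / (669/16)^2 = -24640/447561


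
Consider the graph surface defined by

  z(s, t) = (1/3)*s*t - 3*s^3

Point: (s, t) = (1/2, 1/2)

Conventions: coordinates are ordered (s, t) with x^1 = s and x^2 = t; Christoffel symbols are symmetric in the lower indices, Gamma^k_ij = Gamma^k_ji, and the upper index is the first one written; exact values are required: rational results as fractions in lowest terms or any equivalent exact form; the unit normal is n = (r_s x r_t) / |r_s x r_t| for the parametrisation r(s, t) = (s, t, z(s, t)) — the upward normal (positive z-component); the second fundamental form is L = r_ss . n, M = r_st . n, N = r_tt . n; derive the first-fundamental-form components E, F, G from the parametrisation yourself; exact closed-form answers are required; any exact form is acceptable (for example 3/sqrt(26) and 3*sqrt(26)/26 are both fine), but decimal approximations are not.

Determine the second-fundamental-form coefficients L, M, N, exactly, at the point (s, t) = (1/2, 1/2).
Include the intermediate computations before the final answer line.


z_s = -25/12, z_t = 1/6, z_ss = -9, z_st = 1/3, z_tt = 0
E = 769/144, F = -25/72, G = 37/36; answer radicand W^2 = 773/144
unnormalised second-form numerators: l = -9, m = 1/3, n = 0; L = l/sqrt(773/144), and similarly M = m/sqrt(W^2), N = n/sqrt(W^2)

Answer: L = -108*sqrt(773)/773, M = 4*sqrt(773)/773, N = 0


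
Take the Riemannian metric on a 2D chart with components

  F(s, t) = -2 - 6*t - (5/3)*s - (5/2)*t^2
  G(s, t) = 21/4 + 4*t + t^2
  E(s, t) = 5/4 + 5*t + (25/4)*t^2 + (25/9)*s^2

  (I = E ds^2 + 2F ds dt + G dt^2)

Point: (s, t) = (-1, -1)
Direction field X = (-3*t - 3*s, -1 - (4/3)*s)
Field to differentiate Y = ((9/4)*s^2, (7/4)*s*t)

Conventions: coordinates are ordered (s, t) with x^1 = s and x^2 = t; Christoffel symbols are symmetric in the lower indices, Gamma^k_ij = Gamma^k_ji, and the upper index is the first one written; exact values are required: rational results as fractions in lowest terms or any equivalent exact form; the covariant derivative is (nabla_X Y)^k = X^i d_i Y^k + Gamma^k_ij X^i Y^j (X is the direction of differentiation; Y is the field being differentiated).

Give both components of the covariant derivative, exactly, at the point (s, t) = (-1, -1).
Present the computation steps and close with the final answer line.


E = 95/18, F = 19/6, G = 9/4 at the point
E_s = -50/9, E_t = -15/2, F_s = -5/3, F_t = -1, G_s = 0, G_t = 2
EG - F^2 = 133/72;  g^inv = (72/133) * [[9/4, -19/6], [-19/6, 95/18]]
first-kind symbols [ij,l] = (1/2)(d_i g_jl + d_j g_il - d_l g_ij): [ss,s] = E_s/2 = -25/9, [ss,t] = F_s - E_t/2 = 25/12, [st,s] = E_t/2 = -15/4, [st,t] = G_s/2 = 0, [tt,s] = F_t - G_s/2 = -1, [tt,t] = G_t/2 = 1
Gamma^s_ij = (G*[ij,s] - F*[ij,t])/(EG - F^2), Gamma^t_ij = (E*[ij,t] - F*[ij,s])/(EG - F^2)
Gamma_sss = -925/133, Gamma_sst = -1215/266, Gamma_stt = -390/133, Gamma_tss = 75/7, Gamma_tst = 45/7, Gamma_ttt = 32/7
X = (6, 1/3), Y = (9/4, 7/4) at the point

Answer: (nabla_X Y)^s = -185123/1064, (nabla_X Y)^t = 8759/42


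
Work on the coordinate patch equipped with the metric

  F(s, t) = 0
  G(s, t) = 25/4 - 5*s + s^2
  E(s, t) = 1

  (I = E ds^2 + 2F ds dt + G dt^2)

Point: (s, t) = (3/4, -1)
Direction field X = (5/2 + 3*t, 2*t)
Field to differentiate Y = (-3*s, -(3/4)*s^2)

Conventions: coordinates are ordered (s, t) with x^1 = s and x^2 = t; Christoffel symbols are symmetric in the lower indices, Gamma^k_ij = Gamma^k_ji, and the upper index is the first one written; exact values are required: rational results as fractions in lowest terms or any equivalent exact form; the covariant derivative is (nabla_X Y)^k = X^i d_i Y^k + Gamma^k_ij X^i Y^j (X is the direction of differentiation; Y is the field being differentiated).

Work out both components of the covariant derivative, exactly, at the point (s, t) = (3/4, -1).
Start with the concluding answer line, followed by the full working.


Answer: (nabla_X Y)^s = 381/128, (nabla_X Y)^t = -477/224

E = 1, F = 0, G = 49/16 at the point
E_s = 0, E_t = 0, F_s = 0, F_t = 0, G_s = -7/2, G_t = 0
EG - F^2 = 49/16;  g^inv = (16/49) * [[49/16, 0], [0, 1]]
first-kind symbols [ij,l] = (1/2)(d_i g_jl + d_j g_il - d_l g_ij): [ss,s] = E_s/2 = 0, [ss,t] = F_s - E_t/2 = 0, [st,s] = E_t/2 = 0, [st,t] = G_s/2 = -7/4, [tt,s] = F_t - G_s/2 = 7/4, [tt,t] = G_t/2 = 0
Gamma^s_ij = (G*[ij,s] - F*[ij,t])/(EG - F^2), Gamma^t_ij = (E*[ij,t] - F*[ij,s])/(EG - F^2)
Gamma_sss = 0, Gamma_sst = 0, Gamma_stt = 7/4, Gamma_tss = 0, Gamma_tst = -4/7, Gamma_ttt = 0
X = (-1/2, -2), Y = (-9/4, -27/64) at the point


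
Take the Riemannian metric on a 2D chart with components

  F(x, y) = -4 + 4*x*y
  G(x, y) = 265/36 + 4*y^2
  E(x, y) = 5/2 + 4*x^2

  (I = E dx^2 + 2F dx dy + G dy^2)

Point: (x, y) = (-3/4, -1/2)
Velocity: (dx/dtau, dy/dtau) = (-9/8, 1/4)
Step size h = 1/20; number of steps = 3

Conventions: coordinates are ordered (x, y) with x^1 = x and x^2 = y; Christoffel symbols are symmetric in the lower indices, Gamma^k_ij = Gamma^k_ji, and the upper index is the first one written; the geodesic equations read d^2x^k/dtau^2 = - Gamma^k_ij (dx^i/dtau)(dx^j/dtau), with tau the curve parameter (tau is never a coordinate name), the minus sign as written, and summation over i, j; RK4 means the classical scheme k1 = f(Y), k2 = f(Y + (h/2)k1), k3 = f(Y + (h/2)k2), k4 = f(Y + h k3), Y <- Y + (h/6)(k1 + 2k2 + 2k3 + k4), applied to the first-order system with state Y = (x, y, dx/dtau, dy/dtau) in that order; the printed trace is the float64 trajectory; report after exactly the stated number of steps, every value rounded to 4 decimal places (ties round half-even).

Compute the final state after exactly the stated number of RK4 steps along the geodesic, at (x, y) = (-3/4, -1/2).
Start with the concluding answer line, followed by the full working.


Answer: x = -0.9068, y = -0.4558, dx/dtau = -0.9737, dy/dtau = 0.3352

f(Y) = (dx/dtau, dy/dtau, -Gamma^x_ij Y'^i Y'^j, -Gamma^y_ij Y'^i Y'^j) with the Gammas evaluated at the stage position; h = 0.050000; intermediate values shown to 6 dp
step 0: x = -0.7500, y = -0.5000, dx/dtau = -1.1250, dy/dtau = 0.2500
step 1:
  k1: at (x, y) = (-0.750000, -0.500000), (dx/dtau, dy/dtau) = (-1.125000, 0.250000); Gamma_xxx = -0.898942, Gamma_xxy = 0.000000, Gamma_xyy = -0.898942, Gamma_yxx = -0.507989, Gamma_yxy = 0.000000, Gamma_yyy = -0.507989; k1 = (-1.125000, 0.250000, 1.193907, 0.674673)
  k2: at (x, y) = (-0.778125, -0.493750), (dx/dtau, dy/dtau) = (-1.095152, 0.266867); Gamma_xxx = -0.881258, Gamma_xxy = 0.000000, Gamma_xyy = -0.881258, Gamma_yxx = -0.497311, Gamma_yxy = 0.000000, Gamma_yyy = -0.497311; k2 = (-1.095152, 0.266867, 1.119706, 0.631872)
  k3: at (x, y) = (-0.777379, -0.493328), (dx/dtau, dy/dtau) = (-1.097007, 0.265797); Gamma_xxx = -0.881966, Gamma_xxy = 0.000000, Gamma_xyy = -0.881966, Gamma_yxx = -0.497712, Gamma_yxy = 0.000000, Gamma_yyy = -0.497712; k3 = (-1.097007, 0.265797, 1.123689, 0.634121)
  k4: at (x, y) = (-0.804850, -0.486710), (dx/dtau, dy/dtau) = (-1.068816, 0.281706); Gamma_xxx = -0.865454, Gamma_xxy = 0.000000, Gamma_xyy = -0.865454, Gamma_yxx = -0.487752, Gamma_yxy = 0.000000, Gamma_yyy = -0.487752; k4 = (-1.068816, 0.281706, 1.057346, 0.595898)
  Y <- Y + (h/6)(k1 + 2k2 + 2k3 + k4): x = -0.8048, y = -0.4867, dx/dtau = -1.0688, dy/dtau = 0.2817
step 2:
  k1: at (x, y) = (-0.804818, -0.486691), (dx/dtau, dy/dtau) = (-1.068850, 0.281688); Gamma_xxx = -0.865484, Gamma_xxy = 0.000000, Gamma_xyy = -0.865484, Gamma_yxx = -0.487769, Gamma_yxy = 0.000000, Gamma_yyy = -0.487769; k1 = (-1.068850, 0.281688, 1.057437, 0.595950)
  k2: at (x, y) = (-0.831539, -0.479649), (dx/dtau, dy/dtau) = (-1.042414, 0.296587); Gamma_xxx = -0.850170, Gamma_xxy = 0.000000, Gamma_xyy = -0.850170, Gamma_yxx = -0.478535, Gamma_yxy = 0.000000, Gamma_yyy = -0.478535; k2 = (-1.042414, 0.296587, 0.998601, 0.562083)
  k3: at (x, y) = (-0.830878, -0.479277), (dx/dtau, dy/dtau) = (-1.043885, 0.295740); Gamma_xxx = -0.850756, Gamma_xxy = 0.000000, Gamma_xyy = -0.850756, Gamma_yxx = -0.478866, Gamma_yxy = 0.000000, Gamma_yyy = -0.478866; k3 = (-1.043885, 0.295740, 1.001474, 0.563700)
  k4: at (x, y) = (-0.857012, -0.471904), (dx/dtau, dy/dtau) = (-1.018776, 0.309873); Gamma_xxx = -0.836399, Gamma_xxy = 0.000000, Gamma_xyy = -0.836399, Gamma_yxx = -0.470215, Gamma_yxy = 0.000000, Gamma_yyy = -0.470215; k4 = (-1.018776, 0.309873, 0.948414, 0.533189)
  Y <- Y + (h/6)(k1 + 2k2 + 2k3 + k4): x = -0.8570, y = -0.4719, dx/dtau = -1.0188, dy/dtau = 0.3099
step 3:
  k1: at (x, y) = (-0.856986, -0.471890), (dx/dtau, dy/dtau) = (-1.018800, 0.309861); Gamma_xxx = -0.836421, Gamma_xxy = 0.000000, Gamma_xyy = -0.836421, Gamma_yxx = -0.470228, Gamma_yxy = 0.000000, Gamma_yyy = -0.470228; k1 = (-1.018800, 0.309861, 0.948474, 0.533222)
  k2: at (x, y) = (-0.882456, -0.464143), (dx/dtau, dy/dtau) = (-0.995088, 0.323191); Gamma_xxx = -0.823040, Gamma_xxy = 0.000000, Gamma_xyy = -0.823040, Gamma_yxx = -0.462166, Gamma_yxy = 0.000000, Gamma_yyy = -0.462166; k2 = (-0.995088, 0.323191, 0.900943, 0.505911)
  k3: at (x, y) = (-0.881864, -0.463810), (dx/dtau, dy/dtau) = (-0.996276, 0.322508); Gamma_xxx = -0.823536, Gamma_xxy = 0.000000, Gamma_xyy = -0.823536, Gamma_yxx = -0.462444, Gamma_yxy = 0.000000, Gamma_yyy = -0.462444; k3 = (-0.996276, 0.322508, 0.903071, 0.507105)
  k4: at (x, y) = (-0.906800, -0.455764), (dx/dtau, dy/dtau) = (-0.973646, 0.335216); Gamma_xxx = -0.810948, Gamma_xxy = 0.000000, Gamma_xyy = -0.810948, Gamma_yxx = -0.454862, Gamma_yxy = 0.000000, Gamma_yyy = -0.454862; k4 = (-0.973646, 0.335216, 0.859894, 0.482316)
  Y <- Y + (h/6)(k1 + 2k2 + 2k3 + k4): x = -0.9068, y = -0.4558, dx/dtau = -0.9737, dy/dtau = 0.3352


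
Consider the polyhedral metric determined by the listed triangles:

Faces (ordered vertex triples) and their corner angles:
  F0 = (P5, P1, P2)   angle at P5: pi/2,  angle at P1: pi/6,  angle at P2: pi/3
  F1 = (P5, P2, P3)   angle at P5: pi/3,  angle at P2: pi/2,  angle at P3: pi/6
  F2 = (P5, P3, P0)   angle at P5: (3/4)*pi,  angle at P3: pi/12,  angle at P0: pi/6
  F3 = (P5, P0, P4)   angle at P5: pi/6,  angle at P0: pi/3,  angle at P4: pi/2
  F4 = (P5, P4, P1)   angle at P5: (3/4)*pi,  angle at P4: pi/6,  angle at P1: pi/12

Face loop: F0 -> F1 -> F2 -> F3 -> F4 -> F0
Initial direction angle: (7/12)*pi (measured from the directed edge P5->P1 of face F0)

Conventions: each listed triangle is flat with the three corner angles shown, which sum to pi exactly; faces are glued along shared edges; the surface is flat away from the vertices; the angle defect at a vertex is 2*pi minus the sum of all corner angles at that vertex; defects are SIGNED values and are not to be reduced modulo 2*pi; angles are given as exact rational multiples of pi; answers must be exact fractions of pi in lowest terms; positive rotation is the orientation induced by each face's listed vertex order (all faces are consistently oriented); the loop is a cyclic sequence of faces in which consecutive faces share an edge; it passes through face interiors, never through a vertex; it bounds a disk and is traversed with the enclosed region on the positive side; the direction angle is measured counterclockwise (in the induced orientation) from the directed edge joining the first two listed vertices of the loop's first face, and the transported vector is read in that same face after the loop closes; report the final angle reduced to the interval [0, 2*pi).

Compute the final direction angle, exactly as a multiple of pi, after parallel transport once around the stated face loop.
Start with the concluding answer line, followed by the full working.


Answer: final direction angle = pi/12

enclosed vertex P5: corner angles sum to (5/2)*pi, defect = 2*pi - (5/2)*pi = -pi/2
summing the enclosed defects onto the initial angle, mod 2*pi in the induced orientation:
final angle = (7/12)*pi - pi/2 = pi/12 (mod 2*pi)


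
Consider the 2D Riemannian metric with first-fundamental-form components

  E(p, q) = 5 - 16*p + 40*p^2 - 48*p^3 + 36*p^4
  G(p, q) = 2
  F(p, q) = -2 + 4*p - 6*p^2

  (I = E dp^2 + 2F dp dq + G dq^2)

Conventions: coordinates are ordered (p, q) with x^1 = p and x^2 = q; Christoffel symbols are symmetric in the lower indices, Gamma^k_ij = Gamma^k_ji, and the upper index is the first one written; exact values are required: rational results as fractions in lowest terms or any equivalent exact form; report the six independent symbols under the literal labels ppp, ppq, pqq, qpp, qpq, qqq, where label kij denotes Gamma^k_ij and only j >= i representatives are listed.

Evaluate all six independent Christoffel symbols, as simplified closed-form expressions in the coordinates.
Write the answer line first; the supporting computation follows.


Answer: Gamma_ppp = (36*p^3 - 36*p^2 + 20*p - 4)/(18*p^4 - 24*p^3 + 20*p^2 - 8*p + 3), Gamma_ppq = 0, Gamma_pqq = 0, Gamma_qpp = (2 - 6*p)/(18*p^4 - 24*p^3 + 20*p^2 - 8*p + 3), Gamma_qpq = 0, Gamma_qqq = 0

E = 5 - 16*p + 40*p^2 - 48*p^3 + 36*p^4; F = -2 + 4*p - 6*p^2; G = 2
Gamma^k_ij = (1/2) g^{kl} (d_i g_jl + d_j g_il - d_l g_ij), with g^inv = (1/(EG-F^2)) [[G, -F], [-F, E]]
first partials: E_p = -16 + 80*p - 144*p^2 + 144*p^3, E_q = 0, F_p = 4 - 12*p, F_q = 0, G_p = 0, G_q = 0
D = EG - F^2 = 6 - 16*p + 40*p^2 - 48*p^3 + 36*p^4
expanded: Gamma^p_pp = (G E_p - 2F F_p + F E_q)/(2D), Gamma^p_pq = (G E_q - F G_p)/(2D), Gamma^p_qq = (2G F_q - G G_p - F G_q)/(2D), Gamma^q_pp = (2E F_p - E E_q - F E_p)/(2D), Gamma^q_pq = (E G_p - F E_q)/(2D), Gamma^q_qq = (E G_q - 2F F_q + F G_p)/(2D); substitute and cancel common factors


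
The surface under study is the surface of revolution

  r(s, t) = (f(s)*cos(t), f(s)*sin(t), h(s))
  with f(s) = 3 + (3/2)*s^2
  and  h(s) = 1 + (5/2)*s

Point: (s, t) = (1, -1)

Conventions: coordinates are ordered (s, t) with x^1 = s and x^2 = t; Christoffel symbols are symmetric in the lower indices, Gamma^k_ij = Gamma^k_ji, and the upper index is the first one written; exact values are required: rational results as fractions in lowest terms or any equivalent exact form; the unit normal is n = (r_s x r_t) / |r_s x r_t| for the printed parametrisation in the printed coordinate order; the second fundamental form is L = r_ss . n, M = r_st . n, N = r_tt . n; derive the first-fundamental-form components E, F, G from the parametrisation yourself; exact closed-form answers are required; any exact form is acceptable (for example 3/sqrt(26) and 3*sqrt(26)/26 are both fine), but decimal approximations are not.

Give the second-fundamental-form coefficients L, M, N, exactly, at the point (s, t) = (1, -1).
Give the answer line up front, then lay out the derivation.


Answer: L = -15*sqrt(61)/61, M = 0, N = 45*sqrt(61)/122

f = 9/2, f' = 3, f'' = 3, h' = 5/2, h'' = 0
E = 61/4, F = 0, G = 81/4; answer radicand W^2 = 61/4
unnormalised second-form numerators: l = -15/2, m = 0, n = 45/4; L = l/sqrt(61/4), and similarly M = m/sqrt(W^2), N = n/sqrt(W^2)


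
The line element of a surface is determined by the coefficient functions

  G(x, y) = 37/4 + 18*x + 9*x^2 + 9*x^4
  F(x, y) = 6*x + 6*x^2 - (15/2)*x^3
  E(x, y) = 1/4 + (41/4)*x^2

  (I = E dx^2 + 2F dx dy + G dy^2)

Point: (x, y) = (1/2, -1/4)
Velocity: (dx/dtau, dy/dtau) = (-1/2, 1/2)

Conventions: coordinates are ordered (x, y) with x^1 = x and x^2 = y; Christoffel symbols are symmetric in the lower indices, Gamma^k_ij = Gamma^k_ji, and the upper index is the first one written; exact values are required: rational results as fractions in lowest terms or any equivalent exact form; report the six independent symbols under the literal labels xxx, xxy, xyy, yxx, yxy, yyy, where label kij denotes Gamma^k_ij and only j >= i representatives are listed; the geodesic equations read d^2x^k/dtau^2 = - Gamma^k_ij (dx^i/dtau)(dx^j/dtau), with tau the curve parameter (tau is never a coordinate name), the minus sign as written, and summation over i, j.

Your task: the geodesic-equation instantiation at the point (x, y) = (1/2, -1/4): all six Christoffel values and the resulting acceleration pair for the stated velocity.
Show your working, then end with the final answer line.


E = 45/16, F = 57/16, G = 337/16 at the point
E_x = 41/4, E_y = 0, F_x = 51/8, F_y = 0, G_x = 63/2, G_y = 0
EG - F^2 = 2979/64;  g^inv = (64/2979) * [[337/16, -57/16], [-57/16, 45/16]]
first-kind symbols [ij,l] = (1/2)(d_i g_jl + d_j g_il - d_l g_ij): [xx,x] = E_x/2 = 41/8, [xx,y] = F_x - E_y/2 = 51/8, [xy,x] = E_y/2 = 0, [xy,y] = G_x/2 = 63/4, [yy,x] = F_y - G_x/2 = -63/4, [yy,y] = G_y/2 = 0
Gamma^x_ij = (G*[ij,x] - F*[ij,y])/(EG - F^2), Gamma^y_ij = (E*[ij,y] - F*[ij,x])/(EG - F^2)
Gamma_xxx = 5455/2979, Gamma_xxy = -399/331, Gamma_xyy = -2359/331, Gamma_yxx = -7/993, Gamma_yxy = 315/331, Gamma_yyy = 399/331
d^2x/dtau^2 = -(Gamma_xxx*(-1/2)^2 + 2*Gamma_xxy*(-1/2)*(1/2) + Gamma_xyy*(1/2)^2) = 4297/5958
d^2y/dtau^2 = -(Gamma_yxx*(-1/2)^2 + 2*Gamma_yxy*(-1/2)*(1/2) + Gamma_yyy*(1/2)^2) = 175/993

Answer: Gamma_xxx = 5455/2979, Gamma_xxy = -399/331, Gamma_xyy = -2359/331, Gamma_yxx = -7/993, Gamma_yxy = 315/331, Gamma_yyy = 399/331; accelerations (d^2x/dtau^2, d^2y/dtau^2) = (4297/5958, 175/993)


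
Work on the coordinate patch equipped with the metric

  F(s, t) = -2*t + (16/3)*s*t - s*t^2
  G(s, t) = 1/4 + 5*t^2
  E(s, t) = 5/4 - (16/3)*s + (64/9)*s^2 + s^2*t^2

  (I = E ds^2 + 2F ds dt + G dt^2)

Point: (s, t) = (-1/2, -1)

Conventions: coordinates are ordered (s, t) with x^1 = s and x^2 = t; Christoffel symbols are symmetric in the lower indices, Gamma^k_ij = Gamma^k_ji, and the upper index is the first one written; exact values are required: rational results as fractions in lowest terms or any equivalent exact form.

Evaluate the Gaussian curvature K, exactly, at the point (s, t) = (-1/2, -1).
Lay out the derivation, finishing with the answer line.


E = 107/18, F = 31/6, G = 21/4, EG - F^2 = 325/72 at the point
E_s = -121/9, E_t = -1/2, F_s = -19/3, F_t = -17/3, G_s = 0, G_t = -10
E_tt = 1/2, F_st = 22/3, G_ss = 0
Evaluate Brioschi's two determinant matrices M1, M2 and divide by (EG - F^2)^2.
M1 = [[-E_tt/2 + F_st - G_ss/2, E_s/2, F_s - E_t/2], [F_t - G_s/2, E, F], [G_t/2, F, G]] = [[85/12, -121/18, -73/12], [-17/3, 107/18, 31/6], [-5, 31/6, 21/4]]; det M1 = 847/288
M2 = [[0, E_t/2, G_s/2], [E_t/2, E, F], [G_s/2, F, G]] = [[0, -1/4, 0], [-1/4, 107/18, 31/6], [0, 31/6, 21/4]]; det M2 = -21/64
det M1 - det M2 = 1883/576; K = 1883/576 / (325/72)^2 = 16947/105625

Answer: K = 16947/105625


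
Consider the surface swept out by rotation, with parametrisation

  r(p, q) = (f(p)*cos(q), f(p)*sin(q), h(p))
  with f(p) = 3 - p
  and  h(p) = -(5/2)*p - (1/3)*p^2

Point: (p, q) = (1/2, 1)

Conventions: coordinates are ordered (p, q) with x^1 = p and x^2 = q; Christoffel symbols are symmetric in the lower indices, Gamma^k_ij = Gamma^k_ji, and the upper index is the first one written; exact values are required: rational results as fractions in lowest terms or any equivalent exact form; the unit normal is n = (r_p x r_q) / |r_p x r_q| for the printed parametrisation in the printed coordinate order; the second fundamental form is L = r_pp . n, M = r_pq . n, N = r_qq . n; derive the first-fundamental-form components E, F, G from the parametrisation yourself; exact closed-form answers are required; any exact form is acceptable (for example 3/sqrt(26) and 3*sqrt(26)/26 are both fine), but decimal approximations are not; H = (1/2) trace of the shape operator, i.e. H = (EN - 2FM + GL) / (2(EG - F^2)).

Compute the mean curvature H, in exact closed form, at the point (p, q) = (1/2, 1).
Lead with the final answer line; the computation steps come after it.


Answer: H = -1033*sqrt(13)/21125

f = 5/2, f' = -1, f'' = 0, h' = -17/6, h'' = -2/3
E = 325/36, F = 0, G = 25/4; answer radicand W^2 = 325/36
unnormalised second-form numerators: l = 2/3, m = 0, n = -85/12; L = l/sqrt(325/36), and similarly M = m/sqrt(W^2), N = n/sqrt(W^2)
H = (E*n - 2*F*m + G*l) / (2*(EG - F^2)*sqrt(W^2)); E*n - 2*F*m + G*l = -25825/432, EG - F^2 = 8125/144, so H = (-1033/1950)/sqrt(325/36)


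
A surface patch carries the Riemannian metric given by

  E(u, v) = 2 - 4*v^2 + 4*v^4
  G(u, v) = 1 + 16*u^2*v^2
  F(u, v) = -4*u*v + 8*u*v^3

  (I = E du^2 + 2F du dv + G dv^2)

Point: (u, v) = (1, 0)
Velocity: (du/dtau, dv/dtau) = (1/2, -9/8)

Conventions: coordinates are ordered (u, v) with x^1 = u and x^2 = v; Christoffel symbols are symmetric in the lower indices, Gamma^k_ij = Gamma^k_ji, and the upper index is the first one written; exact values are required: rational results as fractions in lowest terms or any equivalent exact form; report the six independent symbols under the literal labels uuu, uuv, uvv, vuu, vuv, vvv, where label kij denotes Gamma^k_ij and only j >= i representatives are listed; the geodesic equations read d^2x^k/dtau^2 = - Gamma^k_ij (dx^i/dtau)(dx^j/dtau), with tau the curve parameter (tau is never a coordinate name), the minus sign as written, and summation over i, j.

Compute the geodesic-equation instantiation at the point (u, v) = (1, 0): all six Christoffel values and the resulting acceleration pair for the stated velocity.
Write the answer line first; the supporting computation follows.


Answer: Gamma_uuu = 0, Gamma_uuv = 0, Gamma_uvv = -2, Gamma_vuu = 0, Gamma_vuv = 0, Gamma_vvv = 0; accelerations (d^2u/dtau^2, d^2v/dtau^2) = (81/32, 0)

E = 2, F = 0, G = 1 at the point
E_u = 0, E_v = 0, F_u = 0, F_v = -4, G_u = 0, G_v = 0
EG - F^2 = 2;  g^inv = (1/2) * [[1, 0], [0, 2]]
first-kind symbols [ij,l] = (1/2)(d_i g_jl + d_j g_il - d_l g_ij): [uu,u] = E_u/2 = 0, [uu,v] = F_u - E_v/2 = 0, [uv,u] = E_v/2 = 0, [uv,v] = G_u/2 = 0, [vv,u] = F_v - G_u/2 = -4, [vv,v] = G_v/2 = 0
Gamma^u_ij = (G*[ij,u] - F*[ij,v])/(EG - F^2), Gamma^v_ij = (E*[ij,v] - F*[ij,u])/(EG - F^2)
Gamma_uuu = 0, Gamma_uuv = 0, Gamma_uvv = -2, Gamma_vuu = 0, Gamma_vuv = 0, Gamma_vvv = 0
d^2u/dtau^2 = -(Gamma_uuu*(1/2)^2 + 2*Gamma_uuv*(1/2)*(-9/8) + Gamma_uvv*(-9/8)^2) = 81/32
d^2v/dtau^2 = -(Gamma_vuu*(1/2)^2 + 2*Gamma_vuv*(1/2)*(-9/8) + Gamma_vvv*(-9/8)^2) = 0


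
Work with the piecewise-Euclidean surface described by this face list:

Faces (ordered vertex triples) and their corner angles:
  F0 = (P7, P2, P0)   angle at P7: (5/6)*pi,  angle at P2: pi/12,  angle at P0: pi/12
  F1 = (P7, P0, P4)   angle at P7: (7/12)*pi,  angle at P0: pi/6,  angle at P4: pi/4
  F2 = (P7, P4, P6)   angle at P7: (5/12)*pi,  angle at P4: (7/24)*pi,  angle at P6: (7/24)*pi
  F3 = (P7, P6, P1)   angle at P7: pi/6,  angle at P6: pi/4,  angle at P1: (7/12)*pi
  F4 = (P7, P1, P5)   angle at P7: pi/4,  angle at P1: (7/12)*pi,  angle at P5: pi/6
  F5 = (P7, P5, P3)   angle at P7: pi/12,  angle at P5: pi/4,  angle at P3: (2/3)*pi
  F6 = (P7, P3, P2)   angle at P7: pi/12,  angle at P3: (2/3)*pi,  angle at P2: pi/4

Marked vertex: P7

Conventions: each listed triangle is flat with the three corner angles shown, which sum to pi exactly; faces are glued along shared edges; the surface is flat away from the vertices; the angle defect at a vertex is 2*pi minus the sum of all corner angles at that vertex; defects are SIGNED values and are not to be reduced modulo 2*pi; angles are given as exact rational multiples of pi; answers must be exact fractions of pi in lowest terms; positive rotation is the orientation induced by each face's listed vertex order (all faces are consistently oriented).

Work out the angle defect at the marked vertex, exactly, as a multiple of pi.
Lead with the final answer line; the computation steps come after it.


Answer: defect(P7) = (-5/12)*pi

Sum of corner angles at P7: (29/12)*pi
defect = 2*pi - (29/12)*pi


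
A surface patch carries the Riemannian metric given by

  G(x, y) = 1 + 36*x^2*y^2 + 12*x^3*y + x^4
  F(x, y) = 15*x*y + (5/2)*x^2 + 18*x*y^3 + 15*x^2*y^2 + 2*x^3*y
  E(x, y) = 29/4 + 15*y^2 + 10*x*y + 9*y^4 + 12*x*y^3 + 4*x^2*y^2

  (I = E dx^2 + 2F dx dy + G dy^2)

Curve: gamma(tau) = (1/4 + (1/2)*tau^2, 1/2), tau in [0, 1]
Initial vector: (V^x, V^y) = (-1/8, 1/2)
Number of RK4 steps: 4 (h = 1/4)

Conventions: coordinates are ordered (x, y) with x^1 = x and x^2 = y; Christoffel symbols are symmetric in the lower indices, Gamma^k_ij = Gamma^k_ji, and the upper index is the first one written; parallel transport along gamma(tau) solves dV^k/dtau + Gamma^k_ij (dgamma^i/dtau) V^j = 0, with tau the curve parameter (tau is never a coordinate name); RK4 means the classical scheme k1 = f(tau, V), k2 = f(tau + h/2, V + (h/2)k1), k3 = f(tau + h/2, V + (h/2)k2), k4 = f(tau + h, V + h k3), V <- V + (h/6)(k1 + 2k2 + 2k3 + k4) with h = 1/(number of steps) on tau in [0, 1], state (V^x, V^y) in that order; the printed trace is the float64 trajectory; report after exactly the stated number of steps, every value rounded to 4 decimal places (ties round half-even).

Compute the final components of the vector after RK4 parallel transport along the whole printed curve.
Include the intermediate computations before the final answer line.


gamma'(tau) = (tau, 0); f(tau, V)^k = -Gamma^k_ij(gamma(tau)) gamma'^i(tau) V^j; h = 1/4; intermediate values shown to 6 dp
curve data and Christoffel symbols at the stage parameters:
  tau = 0.000000: gamma = (0.250000, 0.500000), gamma' = (0.000000, 0.000000); Gamma_xxx = 0.251615, Gamma_xxy = 0.880652, Gamma_xyy = 0.377422, Gamma_yxx = 0.058411, Gamma_yxy = 0.204437, Gamma_yyy = 0.087616
  tau = 0.125000: gamma = (0.257812, 0.500000), gamma' = (0.125000, 0.000000); Gamma_xxx = 0.250376, Gamma_xxy = 0.880228, Gamma_xyy = 0.387300, Gamma_yxx = 0.059950, Gamma_yxy = 0.210760, Gamma_yyy = 0.092734
  tau = 0.250000: gamma = (0.281250, 0.500000), gamma' = (0.250000, 0.000000); Gamma_xxx = 0.246572, Gamma_xxy = 0.878412, Gamma_xyy = 0.416090, Gamma_yxx = 0.064439, Gamma_yxy = 0.229563, Gamma_yyy = 0.108740
  tau = 0.375000: gamma = (0.320312, 0.500000), gamma' = (0.375000, 0.000000); Gamma_xxx = 0.239969, Gamma_xxy = 0.873636, Gamma_xyy = 0.461190, Gamma_yxx = 0.071483, Gamma_yxy = 0.260242, Gamma_yyy = 0.137381
  tau = 0.500000: gamma = (0.375000, 0.500000), gamma' = (0.500000, 0.000000); Gamma_xxx = 0.230269, Gamma_xxy = 0.863510, Gamma_xyy = 0.518106, Gamma_yxx = 0.080396, Gamma_yxy = 0.301484, Gamma_yyy = 0.180890
  tau = 0.625000: gamma = (0.445312, 0.500000), gamma' = (0.625000, 0.000000); Gamma_xxx = 0.217253, Gamma_xxy = 0.845251, Gamma_xyy = 0.580474, Gamma_yxx = 0.090200, Gamma_yxy = 0.350936, Gamma_yyy = 0.241004
  tau = 0.750000: gamma = (0.531250, 0.500000), gamma' = (0.750000, 0.000000); Gamma_xxx = 0.200947, Gamma_xxy = 0.816348, Gamma_xyy = 0.640519, Gamma_yxx = 0.099695, Gamma_yxy = 0.405011, Gamma_yyy = 0.317778
  tau = 0.875000: gamma = (0.632812, 0.500000), gamma' = (0.875000, 0.000000); Gamma_xxx = 0.181770, Gamma_xxy = 0.775363, Gamma_xyy = 0.690158, Gamma_yxx = 0.107620, Gamma_yxy = 0.459068, Gamma_yyy = 0.408621
  tau = 1.000000: gamma = (0.750000, 0.500000), gamma' = (1.000000, 0.000000); Gamma_xxx = 0.160577, Gamma_xxy = 0.722597, Gamma_xyy = 0.722597, Gamma_yxx = 0.112906, Gamma_yxy = 0.508076, Gamma_yyy = 0.508076
step 0: V^x = -0.1250, V^y = 0.5000
step 1: k1 = (0.000000, 0.000000), k2 = (-0.051102, -0.012236), k3 = (-0.050734, -0.012148), k4 = (-0.100647, -0.026303); V <- V + (h/6)(k1 + 2k2 + 2k3 + k4): V^x = -0.1377, V^y = 0.4969
step 2: k1 = (-0.100628, -0.026298), k2 = (-0.148184, -0.044141), k3 = (-0.146918, -0.043764), k4 = (-0.189723, -0.066239); V <- V + (h/6)(k1 + 2k2 + 2k3 + k4): V^x = -0.1744, V^y = 0.4857
step 3: k1 = (-0.189624, -0.066205), k2 = (-0.225315, -0.093548), k3 = (-0.222904, -0.092546), k4 = (-0.248526, -0.123300); V <- V + (h/6)(k1 + 2k2 + 2k3 + k4): V^x = -0.2300, V^y = 0.4623
step 4: k1 = (-0.248380, -0.123228), k2 = (-0.261669, -0.154926), k3 = (-0.258717, -0.153178), k4 = (-0.259061, -0.182152); V <- V + (h/6)(k1 + 2k2 + 2k3 + k4): V^x = -0.2945, V^y = 0.4239

Answer: V^x = -0.2945, V^y = 0.4239


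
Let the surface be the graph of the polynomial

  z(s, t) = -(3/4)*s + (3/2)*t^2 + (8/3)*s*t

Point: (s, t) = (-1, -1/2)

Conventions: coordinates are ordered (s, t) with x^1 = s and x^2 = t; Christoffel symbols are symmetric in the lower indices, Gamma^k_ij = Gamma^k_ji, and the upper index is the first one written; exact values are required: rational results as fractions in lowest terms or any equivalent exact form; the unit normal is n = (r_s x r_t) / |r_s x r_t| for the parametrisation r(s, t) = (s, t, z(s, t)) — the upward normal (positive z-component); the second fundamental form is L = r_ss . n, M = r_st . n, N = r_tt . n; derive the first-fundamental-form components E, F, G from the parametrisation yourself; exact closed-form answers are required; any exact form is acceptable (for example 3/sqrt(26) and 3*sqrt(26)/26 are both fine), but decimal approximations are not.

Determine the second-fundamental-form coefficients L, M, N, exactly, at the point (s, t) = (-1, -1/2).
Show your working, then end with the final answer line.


z_s = -25/12, z_t = -25/6, z_ss = 0, z_st = 8/3, z_tt = 3
E = 769/144, F = 625/72, G = 661/36; answer radicand W^2 = 3269/144
unnormalised second-form numerators: l = 0, m = 8/3, n = 3; L = l/sqrt(3269/144), and similarly M = m/sqrt(W^2), N = n/sqrt(W^2)

Answer: L = 0, M = 32*sqrt(3269)/3269, N = 36*sqrt(3269)/3269
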